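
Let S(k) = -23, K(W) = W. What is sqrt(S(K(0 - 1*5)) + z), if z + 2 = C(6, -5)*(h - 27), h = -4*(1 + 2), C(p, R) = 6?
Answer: I*sqrt(259) ≈ 16.093*I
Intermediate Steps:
h = -12 (h = -4*3 = -12)
z = -236 (z = -2 + 6*(-12 - 27) = -2 + 6*(-39) = -2 - 234 = -236)
sqrt(S(K(0 - 1*5)) + z) = sqrt(-23 - 236) = sqrt(-259) = I*sqrt(259)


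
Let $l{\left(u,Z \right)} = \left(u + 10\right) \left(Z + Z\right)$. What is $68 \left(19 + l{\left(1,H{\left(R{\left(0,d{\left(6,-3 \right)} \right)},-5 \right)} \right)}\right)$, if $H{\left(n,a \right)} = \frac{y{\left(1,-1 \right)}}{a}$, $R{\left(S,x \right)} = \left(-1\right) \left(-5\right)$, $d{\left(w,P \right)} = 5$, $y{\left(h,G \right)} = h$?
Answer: $\frac{4964}{5} \approx 992.8$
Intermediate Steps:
$R{\left(S,x \right)} = 5$
$H{\left(n,a \right)} = \frac{1}{a}$ ($H{\left(n,a \right)} = 1 \frac{1}{a} = \frac{1}{a}$)
$l{\left(u,Z \right)} = 2 Z \left(10 + u\right)$ ($l{\left(u,Z \right)} = \left(10 + u\right) 2 Z = 2 Z \left(10 + u\right)$)
$68 \left(19 + l{\left(1,H{\left(R{\left(0,d{\left(6,-3 \right)} \right)},-5 \right)} \right)}\right) = 68 \left(19 + \frac{2 \left(10 + 1\right)}{-5}\right) = 68 \left(19 + 2 \left(- \frac{1}{5}\right) 11\right) = 68 \left(19 - \frac{22}{5}\right) = 68 \cdot \frac{73}{5} = \frac{4964}{5}$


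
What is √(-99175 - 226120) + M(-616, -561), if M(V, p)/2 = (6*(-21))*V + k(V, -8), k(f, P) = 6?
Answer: 155244 + I*√325295 ≈ 1.5524e+5 + 570.35*I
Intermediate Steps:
M(V, p) = 12 - 252*V (M(V, p) = 2*((6*(-21))*V + 6) = 2*(-126*V + 6) = 2*(6 - 126*V) = 12 - 252*V)
√(-99175 - 226120) + M(-616, -561) = √(-99175 - 226120) + (12 - 252*(-616)) = √(-325295) + (12 + 155232) = I*√325295 + 155244 = 155244 + I*√325295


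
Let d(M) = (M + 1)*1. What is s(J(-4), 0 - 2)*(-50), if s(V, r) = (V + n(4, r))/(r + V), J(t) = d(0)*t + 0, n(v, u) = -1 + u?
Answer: -175/3 ≈ -58.333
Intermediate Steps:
d(M) = 1 + M (d(M) = (1 + M)*1 = 1 + M)
J(t) = t (J(t) = (1 + 0)*t + 0 = 1*t + 0 = t + 0 = t)
s(V, r) = (-1 + V + r)/(V + r) (s(V, r) = (V + (-1 + r))/(r + V) = (-1 + V + r)/(V + r))
s(J(-4), 0 - 2)*(-50) = ((-1 - 4 + (0 - 2))/(-4 + (0 - 2)))*(-50) = ((-1 - 4 - 2)/(-4 - 2))*(-50) = (-7/(-6))*(-50) = -⅙*(-7)*(-50) = (7/6)*(-50) = -175/3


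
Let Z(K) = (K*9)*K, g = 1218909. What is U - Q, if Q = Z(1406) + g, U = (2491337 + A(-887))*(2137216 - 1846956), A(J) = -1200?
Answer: 722768155187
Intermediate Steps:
Z(K) = 9*K² (Z(K) = (9*K)*K = 9*K²)
U = 722787165620 (U = (2491337 - 1200)*(2137216 - 1846956) = 2490137*290260 = 722787165620)
Q = 19010433 (Q = 9*1406² + 1218909 = 9*1976836 + 1218909 = 17791524 + 1218909 = 19010433)
U - Q = 722787165620 - 1*19010433 = 722787165620 - 19010433 = 722768155187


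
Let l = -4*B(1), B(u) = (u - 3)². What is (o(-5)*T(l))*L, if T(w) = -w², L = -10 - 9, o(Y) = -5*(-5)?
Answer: 121600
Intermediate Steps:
B(u) = (-3 + u)²
o(Y) = 25
L = -19
l = -16 (l = -4*(-3 + 1)² = -4*(-2)² = -4*4 = -16)
(o(-5)*T(l))*L = (25*(-1*(-16)²))*(-19) = (25*(-1*256))*(-19) = (25*(-256))*(-19) = -6400*(-19) = 121600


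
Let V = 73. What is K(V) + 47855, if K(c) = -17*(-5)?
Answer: 47940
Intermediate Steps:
K(c) = 85
K(V) + 47855 = 85 + 47855 = 47940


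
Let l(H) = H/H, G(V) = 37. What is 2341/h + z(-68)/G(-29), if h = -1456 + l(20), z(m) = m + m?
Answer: -284497/53835 ≈ -5.2846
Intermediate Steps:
z(m) = 2*m
l(H) = 1
h = -1455 (h = -1456 + 1 = -1455)
2341/h + z(-68)/G(-29) = 2341/(-1455) + (2*(-68))/37 = 2341*(-1/1455) - 136*1/37 = -2341/1455 - 136/37 = -284497/53835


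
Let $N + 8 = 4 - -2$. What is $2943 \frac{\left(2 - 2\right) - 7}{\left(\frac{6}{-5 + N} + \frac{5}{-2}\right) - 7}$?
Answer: $\frac{288414}{145} \approx 1989.1$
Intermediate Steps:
$N = -2$ ($N = -8 + \left(4 - -2\right) = -8 + \left(4 + 2\right) = -8 + 6 = -2$)
$2943 \frac{\left(2 - 2\right) - 7}{\left(\frac{6}{-5 + N} + \frac{5}{-2}\right) - 7} = 2943 \frac{\left(2 - 2\right) - 7}{\left(\frac{6}{-5 - 2} + \frac{5}{-2}\right) - 7} = 2943 \frac{0 - 7}{\left(\frac{6}{-7} + 5 \left(- \frac{1}{2}\right)\right) - 7} = 2943 \left(- \frac{7}{\left(6 \left(- \frac{1}{7}\right) - \frac{5}{2}\right) - 7}\right) = 2943 \left(- \frac{7}{\left(- \frac{6}{7} - \frac{5}{2}\right) - 7}\right) = 2943 \left(- \frac{7}{- \frac{47}{14} - 7}\right) = 2943 \left(- \frac{7}{- \frac{145}{14}}\right) = 2943 \left(\left(-7\right) \left(- \frac{14}{145}\right)\right) = 2943 \cdot \frac{98}{145} = \frac{288414}{145}$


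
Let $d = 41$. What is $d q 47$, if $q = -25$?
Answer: $-48175$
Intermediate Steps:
$d q 47 = 41 \left(-25\right) 47 = \left(-1025\right) 47 = -48175$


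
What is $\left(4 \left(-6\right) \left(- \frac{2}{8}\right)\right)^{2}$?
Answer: $36$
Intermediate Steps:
$\left(4 \left(-6\right) \left(- \frac{2}{8}\right)\right)^{2} = \left(- 24 \left(\left(-2\right) \frac{1}{8}\right)\right)^{2} = \left(\left(-24\right) \left(- \frac{1}{4}\right)\right)^{2} = 6^{2} = 36$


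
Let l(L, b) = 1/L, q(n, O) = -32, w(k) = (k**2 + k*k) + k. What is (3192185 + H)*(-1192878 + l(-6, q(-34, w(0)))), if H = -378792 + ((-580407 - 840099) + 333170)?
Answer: -12353854258333/6 ≈ -2.0590e+12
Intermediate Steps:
w(k) = k + 2*k**2 (w(k) = (k**2 + k**2) + k = 2*k**2 + k = k + 2*k**2)
H = -1466128 (H = -378792 + (-1420506 + 333170) = -378792 - 1087336 = -1466128)
(3192185 + H)*(-1192878 + l(-6, q(-34, w(0)))) = (3192185 - 1466128)*(-1192878 + 1/(-6)) = 1726057*(-1192878 - 1/6) = 1726057*(-7157269/6) = -12353854258333/6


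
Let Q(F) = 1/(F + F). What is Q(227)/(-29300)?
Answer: -1/13302200 ≈ -7.5176e-8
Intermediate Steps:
Q(F) = 1/(2*F)
Q(227)/(-29300) = ((1/2)/227)/(-29300) = ((1/2)*(1/227))*(-1/29300) = (1/454)*(-1/29300) = -1/13302200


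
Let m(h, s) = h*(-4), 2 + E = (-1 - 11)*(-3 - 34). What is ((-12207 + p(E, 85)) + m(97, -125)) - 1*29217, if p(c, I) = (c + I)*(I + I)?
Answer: 47778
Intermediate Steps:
E = 442 (E = -2 + (-1 - 11)*(-3 - 34) = -2 - 12*(-37) = -2 + 444 = 442)
m(h, s) = -4*h
p(c, I) = 2*I*(I + c) (p(c, I) = (I + c)*(2*I) = 2*I*(I + c))
((-12207 + p(E, 85)) + m(97, -125)) - 1*29217 = ((-12207 + 2*85*(85 + 442)) - 4*97) - 1*29217 = ((-12207 + 2*85*527) - 388) - 29217 = ((-12207 + 89590) - 388) - 29217 = (77383 - 388) - 29217 = 76995 - 29217 = 47778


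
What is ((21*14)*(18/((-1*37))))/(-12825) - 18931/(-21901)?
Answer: 30636811/34991825 ≈ 0.87554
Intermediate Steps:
((21*14)*(18/((-1*37))))/(-12825) - 18931/(-21901) = (294*(18/(-37)))*(-1/12825) - 18931*(-1/21901) = (294*(18*(-1/37)))*(-1/12825) + 1721/1991 = (294*(-18/37))*(-1/12825) + 1721/1991 = -5292/37*(-1/12825) + 1721/1991 = 196/17575 + 1721/1991 = 30636811/34991825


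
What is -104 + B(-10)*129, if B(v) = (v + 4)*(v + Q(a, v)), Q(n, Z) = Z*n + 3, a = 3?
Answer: 28534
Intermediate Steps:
Q(n, Z) = 3 + Z*n
B(v) = (3 + 4*v)*(4 + v) (B(v) = (v + 4)*(v + (3 + v*3)) = (4 + v)*(v + (3 + 3*v)) = (4 + v)*(3 + 4*v) = (3 + 4*v)*(4 + v))
-104 + B(-10)*129 = -104 + (12 + 4*(-10)² + 19*(-10))*129 = -104 + (12 + 4*100 - 190)*129 = -104 + (12 + 400 - 190)*129 = -104 + 222*129 = -104 + 28638 = 28534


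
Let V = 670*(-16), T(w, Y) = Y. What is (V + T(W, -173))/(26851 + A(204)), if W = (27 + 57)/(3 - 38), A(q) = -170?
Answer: -10893/26681 ≈ -0.40827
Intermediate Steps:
W = -12/5 (W = 84/(-35) = 84*(-1/35) = -12/5 ≈ -2.4000)
V = -10720
(V + T(W, -173))/(26851 + A(204)) = (-10720 - 173)/(26851 - 170) = -10893/26681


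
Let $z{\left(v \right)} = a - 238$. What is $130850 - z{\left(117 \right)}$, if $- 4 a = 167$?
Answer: $\frac{524519}{4} \approx 1.3113 \cdot 10^{5}$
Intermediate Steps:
$a = - \frac{167}{4}$ ($a = \left(- \frac{1}{4}\right) 167 = - \frac{167}{4} \approx -41.75$)
$z{\left(v \right)} = - \frac{1119}{4}$ ($z{\left(v \right)} = - \frac{167}{4} - 238 = - \frac{1119}{4}$)
$130850 - z{\left(117 \right)} = 130850 - - \frac{1119}{4} = 130850 + \frac{1119}{4} = \frac{524519}{4}$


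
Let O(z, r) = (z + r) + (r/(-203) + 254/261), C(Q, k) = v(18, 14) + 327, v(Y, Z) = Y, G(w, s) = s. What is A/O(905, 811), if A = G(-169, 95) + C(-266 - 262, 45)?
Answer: 803880/3129611 ≈ 0.25686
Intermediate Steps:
C(Q, k) = 345 (C(Q, k) = 18 + 327 = 345)
O(z, r) = 254/261 + z + 202*r/203 (O(z, r) = (r + z) + (r*(-1/203) + 254*(1/261)) = (r + z) + (-r/203 + 254/261) = (r + z) + (254/261 - r/203) = 254/261 + z + 202*r/203)
A = 440 (A = 95 + 345 = 440)
A/O(905, 811) = 440/(254/261 + 905 + (202/203)*811) = 440/(254/261 + 905 + 163822/203) = 440/(3129611/1827) = 440*(1827/3129611) = 803880/3129611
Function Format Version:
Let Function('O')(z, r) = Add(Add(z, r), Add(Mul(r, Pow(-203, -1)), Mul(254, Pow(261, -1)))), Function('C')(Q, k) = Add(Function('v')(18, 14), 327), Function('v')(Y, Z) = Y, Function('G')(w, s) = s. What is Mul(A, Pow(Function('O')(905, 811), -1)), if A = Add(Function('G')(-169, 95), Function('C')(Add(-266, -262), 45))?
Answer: Rational(803880, 3129611) ≈ 0.25686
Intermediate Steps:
Function('C')(Q, k) = 345 (Function('C')(Q, k) = Add(18, 327) = 345)
Function('O')(z, r) = Add(Rational(254, 261), z, Mul(Rational(202, 203), r)) (Function('O')(z, r) = Add(Add(r, z), Add(Mul(r, Rational(-1, 203)), Mul(254, Rational(1, 261)))) = Add(Add(r, z), Add(Mul(Rational(-1, 203), r), Rational(254, 261))) = Add(Add(r, z), Add(Rational(254, 261), Mul(Rational(-1, 203), r))) = Add(Rational(254, 261), z, Mul(Rational(202, 203), r)))
A = 440 (A = Add(95, 345) = 440)
Mul(A, Pow(Function('O')(905, 811), -1)) = Mul(440, Pow(Add(Rational(254, 261), 905, Mul(Rational(202, 203), 811)), -1)) = Mul(440, Pow(Add(Rational(254, 261), 905, Rational(163822, 203)), -1)) = Mul(440, Pow(Rational(3129611, 1827), -1)) = Mul(440, Rational(1827, 3129611)) = Rational(803880, 3129611)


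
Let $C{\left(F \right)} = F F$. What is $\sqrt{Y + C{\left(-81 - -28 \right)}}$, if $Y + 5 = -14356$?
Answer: $76 i \sqrt{2} \approx 107.48 i$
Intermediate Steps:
$Y = -14361$ ($Y = -5 - 14356 = -14361$)
$C{\left(F \right)} = F^{2}$
$\sqrt{Y + C{\left(-81 - -28 \right)}} = \sqrt{-14361 + \left(-81 - -28\right)^{2}} = \sqrt{-14361 + \left(-81 + 28\right)^{2}} = \sqrt{-14361 + \left(-53\right)^{2}} = \sqrt{-14361 + 2809} = \sqrt{-11552} = 76 i \sqrt{2}$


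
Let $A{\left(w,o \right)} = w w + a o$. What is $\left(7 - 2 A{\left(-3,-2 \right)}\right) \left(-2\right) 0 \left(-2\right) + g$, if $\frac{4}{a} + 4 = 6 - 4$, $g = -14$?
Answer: $-14$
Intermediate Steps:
$a = -2$ ($a = \frac{4}{-4 + \left(6 - 4\right)} = \frac{4}{-4 + 2} = \frac{4}{-2} = 4 \left(- \frac{1}{2}\right) = -2$)
$A{\left(w,o \right)} = w^{2} - 2 o$ ($A{\left(w,o \right)} = w w - 2 o = w^{2} - 2 o$)
$\left(7 - 2 A{\left(-3,-2 \right)}\right) \left(-2\right) 0 \left(-2\right) + g = \left(7 - 2 \left(\left(-3\right)^{2} - -4\right)\right) \left(-2\right) 0 \left(-2\right) - 14 = \left(7 - 2 \left(9 + 4\right)\right) 0 \left(-2\right) - 14 = \left(7 - 26\right) 0 - 14 = \left(-19\right) 0 - 14 = 0 - 14 = -14$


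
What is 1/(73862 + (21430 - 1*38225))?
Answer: 1/57067 ≈ 1.7523e-5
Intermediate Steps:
1/(73862 + (21430 - 1*38225)) = 1/(73862 + (21430 - 38225)) = 1/(73862 - 16795) = 1/57067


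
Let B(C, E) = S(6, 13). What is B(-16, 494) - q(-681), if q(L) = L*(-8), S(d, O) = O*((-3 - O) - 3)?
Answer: -5695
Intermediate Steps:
S(d, O) = O*(-6 - O)
B(C, E) = -247 (B(C, E) = -1*13*(6 + 13) = -1*13*19 = -247)
q(L) = -8*L
B(-16, 494) - q(-681) = -247 - (-8)*(-681) = -247 - 1*5448 = -247 - 5448 = -5695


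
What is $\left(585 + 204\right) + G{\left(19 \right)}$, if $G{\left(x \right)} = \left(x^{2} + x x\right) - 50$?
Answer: $1461$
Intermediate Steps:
$G{\left(x \right)} = -50 + 2 x^{2}$ ($G{\left(x \right)} = \left(x^{2} + x^{2}\right) - 50 = 2 x^{2} - 50 = -50 + 2 x^{2}$)
$\left(585 + 204\right) + G{\left(19 \right)} = \left(585 + 204\right) - \left(50 - 2 \cdot 19^{2}\right) = 789 + \left(-50 + 2 \cdot 361\right) = 789 + \left(-50 + 722\right) = 789 + 672 = 1461$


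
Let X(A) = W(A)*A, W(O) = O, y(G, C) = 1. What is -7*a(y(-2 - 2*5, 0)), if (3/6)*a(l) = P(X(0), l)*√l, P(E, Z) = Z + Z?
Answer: -28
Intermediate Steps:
X(A) = A² (X(A) = A*A = A²)
P(E, Z) = 2*Z
a(l) = 4*l^(3/2) (a(l) = 2*((2*l)*√l) = 2*(2*l^(3/2)) = 4*l^(3/2))
-7*a(y(-2 - 2*5, 0)) = -28*1^(3/2) = -28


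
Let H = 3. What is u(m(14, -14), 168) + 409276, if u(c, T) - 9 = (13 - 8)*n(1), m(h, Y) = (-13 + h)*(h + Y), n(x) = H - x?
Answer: 409295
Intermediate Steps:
n(x) = 3 - x
m(h, Y) = (-13 + h)*(Y + h)
u(c, T) = 19 (u(c, T) = 9 + (13 - 8)*(3 - 1*1) = 9 + 5*(3 - 1) = 9 + 5*2 = 9 + 10 = 19)
u(m(14, -14), 168) + 409276 = 19 + 409276 = 409295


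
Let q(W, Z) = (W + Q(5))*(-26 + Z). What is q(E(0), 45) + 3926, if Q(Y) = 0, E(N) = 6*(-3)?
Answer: 3584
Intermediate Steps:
E(N) = -18
q(W, Z) = W*(-26 + Z) (q(W, Z) = (W + 0)*(-26 + Z) = W*(-26 + Z))
q(E(0), 45) + 3926 = -18*(-26 + 45) + 3926 = -18*19 + 3926 = -342 + 3926 = 3584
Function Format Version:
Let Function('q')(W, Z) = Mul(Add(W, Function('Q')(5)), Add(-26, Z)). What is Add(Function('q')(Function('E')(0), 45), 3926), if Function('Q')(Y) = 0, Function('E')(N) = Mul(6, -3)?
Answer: 3584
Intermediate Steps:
Function('E')(N) = -18
Function('q')(W, Z) = Mul(W, Add(-26, Z)) (Function('q')(W, Z) = Mul(Add(W, 0), Add(-26, Z)) = Mul(W, Add(-26, Z)))
Add(Function('q')(Function('E')(0), 45), 3926) = Add(Mul(-18, Add(-26, 45)), 3926) = Add(Mul(-18, 19), 3926) = Add(-342, 3926) = 3584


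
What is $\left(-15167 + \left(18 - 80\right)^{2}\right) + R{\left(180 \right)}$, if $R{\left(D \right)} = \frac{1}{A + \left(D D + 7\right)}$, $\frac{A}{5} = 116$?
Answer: $- \frac{373511800}{32987} \approx -11323.0$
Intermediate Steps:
$A = 580$ ($A = 5 \cdot 116 = 580$)
$R{\left(D \right)} = \frac{1}{587 + D^{2}}$ ($R{\left(D \right)} = \frac{1}{580 + \left(D D + 7\right)} = \frac{1}{580 + \left(D^{2} + 7\right)} = \frac{1}{580 + \left(7 + D^{2}\right)} = \frac{1}{587 + D^{2}}$)
$\left(-15167 + \left(18 - 80\right)^{2}\right) + R{\left(180 \right)} = \left(-15167 + \left(18 - 80\right)^{2}\right) + \frac{1}{587 + 180^{2}} = \left(-15167 + \left(-62\right)^{2}\right) + \frac{1}{587 + 32400} = \left(-15167 + 3844\right) + \frac{1}{32987} = -11323 + \frac{1}{32987} = - \frac{373511800}{32987}$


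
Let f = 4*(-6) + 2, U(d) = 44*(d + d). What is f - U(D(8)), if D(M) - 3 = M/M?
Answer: -374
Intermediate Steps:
D(M) = 4 (D(M) = 3 + M/M = 3 + 1 = 4)
U(d) = 88*d (U(d) = 44*(2*d) = 88*d)
f = -22 (f = -24 + 2 = -22)
f - U(D(8)) = -22 - 88*4 = -22 - 1*352 = -22 - 352 = -374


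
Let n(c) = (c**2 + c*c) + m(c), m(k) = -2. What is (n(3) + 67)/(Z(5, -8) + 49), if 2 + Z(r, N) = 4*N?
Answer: 83/15 ≈ 5.5333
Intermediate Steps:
Z(r, N) = -2 + 4*N
n(c) = -2 + 2*c**2 (n(c) = (c**2 + c*c) - 2 = (c**2 + c**2) - 2 = 2*c**2 - 2 = -2 + 2*c**2)
(n(3) + 67)/(Z(5, -8) + 49) = ((-2 + 2*3**2) + 67)/((-2 + 4*(-8)) + 49) = ((-2 + 2*9) + 67)/((-2 - 32) + 49) = ((-2 + 18) + 67)/(-34 + 49) = (16 + 67)/15 = (1/15)*83 = 83/15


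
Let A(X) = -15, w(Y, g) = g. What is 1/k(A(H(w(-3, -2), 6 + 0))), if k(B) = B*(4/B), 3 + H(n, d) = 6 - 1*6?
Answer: ¼ ≈ 0.25000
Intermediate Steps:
H(n, d) = -3 (H(n, d) = -3 + (6 - 1*6) = -3 + (6 - 6) = -3 + 0 = -3)
k(B) = 4
1/k(A(H(w(-3, -2), 6 + 0))) = 1/4 = ¼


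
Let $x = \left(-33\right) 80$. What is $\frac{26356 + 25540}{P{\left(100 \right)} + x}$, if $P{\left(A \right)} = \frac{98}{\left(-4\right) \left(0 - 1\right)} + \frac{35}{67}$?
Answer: $- \frac{6954064}{350407} \approx -19.846$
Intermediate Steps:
$P{\left(A \right)} = \frac{3353}{134}$ ($P{\left(A \right)} = \frac{98}{\left(-4\right) \left(-1\right)} + 35 \cdot \frac{1}{67} = \frac{98}{4} + \frac{35}{67} = 98 \cdot \frac{1}{4} + \frac{35}{67} = \frac{49}{2} + \frac{35}{67} = \frac{3353}{134}$)
$x = -2640$
$\frac{26356 + 25540}{P{\left(100 \right)} + x} = \frac{26356 + 25540}{\frac{3353}{134} - 2640} = \frac{51896}{- \frac{350407}{134}} = 51896 \left(- \frac{134}{350407}\right) = - \frac{6954064}{350407}$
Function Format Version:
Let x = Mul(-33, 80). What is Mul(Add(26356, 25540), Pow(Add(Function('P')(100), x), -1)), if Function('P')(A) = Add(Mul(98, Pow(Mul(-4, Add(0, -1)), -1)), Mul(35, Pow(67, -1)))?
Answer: Rational(-6954064, 350407) ≈ -19.846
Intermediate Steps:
Function('P')(A) = Rational(3353, 134) (Function('P')(A) = Add(Mul(98, Pow(Mul(-4, -1), -1)), Mul(35, Rational(1, 67))) = Add(Mul(98, Pow(4, -1)), Rational(35, 67)) = Add(Mul(98, Rational(1, 4)), Rational(35, 67)) = Add(Rational(49, 2), Rational(35, 67)) = Rational(3353, 134))
x = -2640
Mul(Add(26356, 25540), Pow(Add(Function('P')(100), x), -1)) = Mul(Add(26356, 25540), Pow(Add(Rational(3353, 134), -2640), -1)) = Mul(51896, Pow(Rational(-350407, 134), -1)) = Mul(51896, Rational(-134, 350407)) = Rational(-6954064, 350407)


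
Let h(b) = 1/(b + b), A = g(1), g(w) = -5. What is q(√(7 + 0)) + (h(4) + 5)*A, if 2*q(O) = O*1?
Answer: -205/8 + √7/2 ≈ -24.302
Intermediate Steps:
A = -5
h(b) = 1/(2*b)
q(O) = O/2 (q(O) = (O*1)/2 = O/2)
q(√(7 + 0)) + (h(4) + 5)*A = √(7 + 0)/2 + ((½)/4 + 5)*(-5) = √7/2 + ((½)*(¼) + 5)*(-5) = √7/2 + (⅛ + 5)*(-5) = √7/2 + (41/8)*(-5) = √7/2 - 205/8 = -205/8 + √7/2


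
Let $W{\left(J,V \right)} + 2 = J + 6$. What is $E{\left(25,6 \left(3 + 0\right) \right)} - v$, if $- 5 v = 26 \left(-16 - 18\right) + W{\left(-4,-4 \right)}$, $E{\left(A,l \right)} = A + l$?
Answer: $- \frac{669}{5} \approx -133.8$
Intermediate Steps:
$W{\left(J,V \right)} = 4 + J$ ($W{\left(J,V \right)} = -2 + \left(J + 6\right) = -2 + \left(6 + J\right) = 4 + J$)
$v = \frac{884}{5}$ ($v = - \frac{26 \left(-16 - 18\right) + \left(4 - 4\right)}{5} = - \frac{26 \left(-16 - 18\right) + 0}{5} = - \frac{26 \left(-34\right) + 0}{5} = - \frac{-884 + 0}{5} = \left(- \frac{1}{5}\right) \left(-884\right) = \frac{884}{5} \approx 176.8$)
$E{\left(25,6 \left(3 + 0\right) \right)} - v = \left(25 + 6 \left(3 + 0\right)\right) - \frac{884}{5} = \left(25 + 6 \cdot 3\right) - \frac{884}{5} = \left(25 + 18\right) - \frac{884}{5} = 43 - \frac{884}{5} = - \frac{669}{5}$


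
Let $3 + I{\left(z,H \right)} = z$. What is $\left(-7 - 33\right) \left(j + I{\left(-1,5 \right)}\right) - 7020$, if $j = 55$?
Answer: $-9060$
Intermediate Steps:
$I{\left(z,H \right)} = -3 + z$
$\left(-7 - 33\right) \left(j + I{\left(-1,5 \right)}\right) - 7020 = \left(-7 - 33\right) \left(55 - 4\right) - 7020 = - 40 \left(55 - 4\right) - 7020 = \left(-40\right) 51 - 7020 = -2040 - 7020 = -9060$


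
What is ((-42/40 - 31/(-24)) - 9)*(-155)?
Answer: 32581/24 ≈ 1357.5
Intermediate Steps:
((-42/40 - 31/(-24)) - 9)*(-155) = ((-42*1/40 - 31*(-1/24)) - 9)*(-155) = ((-21/20 + 31/24) - 9)*(-155) = (29/120 - 9)*(-155) = -1051/120*(-155) = 32581/24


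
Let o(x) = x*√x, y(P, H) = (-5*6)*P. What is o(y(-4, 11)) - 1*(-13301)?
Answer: 13301 + 240*√30 ≈ 14616.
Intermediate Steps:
y(P, H) = -30*P
o(x) = x^(3/2)
o(y(-4, 11)) - 1*(-13301) = (-30*(-4))^(3/2) - 1*(-13301) = 120^(3/2) + 13301 = 240*√30 + 13301 = 13301 + 240*√30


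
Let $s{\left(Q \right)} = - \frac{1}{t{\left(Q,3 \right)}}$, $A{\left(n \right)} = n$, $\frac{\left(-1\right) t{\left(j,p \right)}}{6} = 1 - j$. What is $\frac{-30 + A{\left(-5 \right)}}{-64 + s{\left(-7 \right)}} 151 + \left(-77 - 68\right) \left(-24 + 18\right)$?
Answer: $\frac{2925450}{3071} \approx 952.61$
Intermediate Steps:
$t{\left(j,p \right)} = -6 + 6 j$ ($t{\left(j,p \right)} = - 6 \left(1 - j\right) = -6 + 6 j$)
$s{\left(Q \right)} = - \frac{1}{-6 + 6 Q}$
$\frac{-30 + A{\left(-5 \right)}}{-64 + s{\left(-7 \right)}} 151 + \left(-77 - 68\right) \left(-24 + 18\right) = \frac{-30 - 5}{-64 - \frac{1}{-6 + 6 \left(-7\right)}} 151 + \left(-77 - 68\right) \left(-24 + 18\right) = - \frac{35}{-64 - \frac{1}{-6 - 42}} \cdot 151 - -870 = - \frac{35}{-64 - \frac{1}{-48}} \cdot 151 + 870 = - \frac{35}{-64 - - \frac{1}{48}} \cdot 151 + 870 = - \frac{35}{-64 + \frac{1}{48}} \cdot 151 + 870 = - \frac{35}{- \frac{3071}{48}} \cdot 151 + 870 = \left(-35\right) \left(- \frac{48}{3071}\right) 151 + 870 = \frac{1680}{3071} \cdot 151 + 870 = \frac{253680}{3071} + 870 = \frac{2925450}{3071}$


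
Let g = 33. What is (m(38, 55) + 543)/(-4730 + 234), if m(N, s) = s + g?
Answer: -631/4496 ≈ -0.14035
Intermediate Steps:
m(N, s) = 33 + s (m(N, s) = s + 33 = 33 + s)
(m(38, 55) + 543)/(-4730 + 234) = ((33 + 55) + 543)/(-4730 + 234) = (88 + 543)/(-4496) = 631*(-1/4496) = -631/4496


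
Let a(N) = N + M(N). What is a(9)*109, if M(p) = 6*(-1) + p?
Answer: 1308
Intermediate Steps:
M(p) = -6 + p
a(N) = -6 + 2*N (a(N) = N + (-6 + N) = -6 + 2*N)
a(9)*109 = (-6 + 2*9)*109 = (-6 + 18)*109 = 12*109 = 1308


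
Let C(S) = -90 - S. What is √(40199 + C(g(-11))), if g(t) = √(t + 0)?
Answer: √(40109 - I*√11) ≈ 200.27 - 0.0083*I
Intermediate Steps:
g(t) = √t
√(40199 + C(g(-11))) = √(40199 + (-90 - √(-11))) = √(40199 + (-90 - I*√11)) = √(40109 - I*√11)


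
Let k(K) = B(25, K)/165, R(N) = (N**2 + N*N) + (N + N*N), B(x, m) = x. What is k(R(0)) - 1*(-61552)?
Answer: 2031221/33 ≈ 61552.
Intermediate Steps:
R(N) = N + 3*N**2 (R(N) = (N**2 + N**2) + (N + N**2) = 2*N**2 + (N + N**2) = N + 3*N**2)
k(K) = 5/33 (k(K) = 25/165 = 25*(1/165) = 5/33)
k(R(0)) - 1*(-61552) = 5/33 - 1*(-61552) = 5/33 + 61552 = 2031221/33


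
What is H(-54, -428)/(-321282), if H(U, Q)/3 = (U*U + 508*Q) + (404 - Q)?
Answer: 106838/53547 ≈ 1.9952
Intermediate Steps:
H(U, Q) = 1212 + 3*U² + 1521*Q (H(U, Q) = 3*((U*U + 508*Q) + (404 - Q)) = 3*((U² + 508*Q) + (404 - Q)) = 3*(404 + U² + 507*Q) = 1212 + 3*U² + 1521*Q)
H(-54, -428)/(-321282) = (1212 + 3*(-54)² + 1521*(-428))/(-321282) = (1212 + 3*2916 - 650988)*(-1/321282) = (1212 + 8748 - 650988)*(-1/321282) = -641028*(-1/321282) = 106838/53547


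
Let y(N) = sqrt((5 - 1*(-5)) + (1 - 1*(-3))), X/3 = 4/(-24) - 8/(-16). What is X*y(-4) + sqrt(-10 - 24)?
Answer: sqrt(14) + I*sqrt(34) ≈ 3.7417 + 5.831*I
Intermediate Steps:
X = 1 (X = 3*(4/(-24) - 8/(-16)) = 3*(4*(-1/24) - 8*(-1/16)) = 3*(-1/6 + 1/2) = 3*(1/3) = 1)
y(N) = sqrt(14) (y(N) = sqrt((5 + 5) + (1 + 3)) = sqrt(10 + 4) = sqrt(14))
X*y(-4) + sqrt(-10 - 24) = 1*sqrt(14) + sqrt(-10 - 24) = sqrt(14) + sqrt(-34) = sqrt(14) + I*sqrt(34)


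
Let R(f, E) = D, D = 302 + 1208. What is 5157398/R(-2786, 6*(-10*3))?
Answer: 2578699/755 ≈ 3415.5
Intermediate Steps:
D = 1510
R(f, E) = 1510
5157398/R(-2786, 6*(-10*3)) = 5157398/1510 = 5157398*(1/1510) = 2578699/755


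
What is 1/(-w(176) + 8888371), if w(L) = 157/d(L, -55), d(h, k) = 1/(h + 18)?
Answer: 1/8857913 ≈ 1.1289e-7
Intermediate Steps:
d(h, k) = 1/(18 + h)
w(L) = 2826 + 157*L (w(L) = 157/(1/(18 + L)) = 157*(18 + L) = 2826 + 157*L)
1/(-w(176) + 8888371) = 1/(-(2826 + 157*176) + 8888371) = 1/(-(2826 + 27632) + 8888371) = 1/(-1*30458 + 8888371) = 1/(-30458 + 8888371) = 1/8857913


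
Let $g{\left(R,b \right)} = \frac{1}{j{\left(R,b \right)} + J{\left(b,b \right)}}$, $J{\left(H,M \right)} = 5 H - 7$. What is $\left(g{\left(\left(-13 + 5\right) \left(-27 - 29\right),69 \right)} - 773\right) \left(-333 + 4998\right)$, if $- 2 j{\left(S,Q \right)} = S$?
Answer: $- \frac{137028155}{38} \approx -3.606 \cdot 10^{6}$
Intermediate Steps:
$J{\left(H,M \right)} = -7 + 5 H$
$j{\left(S,Q \right)} = - \frac{S}{2}$
$g{\left(R,b \right)} = \frac{1}{-7 + 5 b - \frac{R}{2}}$ ($g{\left(R,b \right)} = \frac{1}{- \frac{R}{2} + \left(-7 + 5 b\right)} = \frac{1}{-7 + 5 b - \frac{R}{2}}$)
$\left(g{\left(\left(-13 + 5\right) \left(-27 - 29\right),69 \right)} - 773\right) \left(-333 + 4998\right) = \left(\frac{2}{-14 - \left(-13 + 5\right) \left(-27 - 29\right) + 10 \cdot 69} - 773\right) \left(-333 + 4998\right) = \left(\frac{2}{-14 - \left(-8\right) \left(-56\right) + 690} - 773\right) 4665 = \left(\frac{2}{-14 - 448 + 690} - 773\right) 4665 = \left(\frac{2}{228} - 773\right) 4665 = \left(2 \cdot \frac{1}{228} - 773\right) 4665 = \left(\frac{1}{114} - 773\right) 4665 = \left(- \frac{88121}{114}\right) 4665 = - \frac{137028155}{38}$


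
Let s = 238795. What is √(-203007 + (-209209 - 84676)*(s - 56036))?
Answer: 23*I*√101531818 ≈ 2.3176e+5*I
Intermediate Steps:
√(-203007 + (-209209 - 84676)*(s - 56036)) = √(-203007 + (-209209 - 84676)*(238795 - 56036)) = √(-203007 - 293885*182759) = √(-203007 - 53710128715) = √(-53710331722) = 23*I*√101531818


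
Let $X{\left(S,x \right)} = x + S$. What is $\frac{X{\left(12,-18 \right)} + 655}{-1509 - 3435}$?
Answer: $- \frac{649}{4944} \approx -0.13127$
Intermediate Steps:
$X{\left(S,x \right)} = S + x$
$\frac{X{\left(12,-18 \right)} + 655}{-1509 - 3435} = \frac{\left(12 - 18\right) + 655}{-1509 - 3435} = \frac{-6 + 655}{-4944} = 649 \left(- \frac{1}{4944}\right) = - \frac{649}{4944}$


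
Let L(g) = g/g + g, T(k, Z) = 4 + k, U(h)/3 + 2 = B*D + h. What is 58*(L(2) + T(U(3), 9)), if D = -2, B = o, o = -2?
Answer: 1276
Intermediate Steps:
B = -2
U(h) = 6 + 3*h (U(h) = -6 + 3*(-2*(-2) + h) = -6 + 3*(4 + h) = -6 + (12 + 3*h) = 6 + 3*h)
L(g) = 1 + g
58*(L(2) + T(U(3), 9)) = 58*((1 + 2) + (4 + (6 + 3*3))) = 58*(3 + (4 + (6 + 9))) = 58*(3 + (4 + 15)) = 58*(3 + 19) = 58*22 = 1276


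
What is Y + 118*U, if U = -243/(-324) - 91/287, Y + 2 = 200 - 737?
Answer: -40009/82 ≈ -487.91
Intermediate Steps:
Y = -539 (Y = -2 + (200 - 737) = -2 - 537 = -539)
U = 71/164 (U = -243*(-1/324) - 91*1/287 = ¾ - 13/41 = 71/164 ≈ 0.43293)
Y + 118*U = -539 + 118*(71/164) = -539 + 4189/82 = -40009/82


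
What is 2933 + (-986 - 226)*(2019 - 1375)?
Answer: -777595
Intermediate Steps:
2933 + (-986 - 226)*(2019 - 1375) = 2933 - 1212*644 = 2933 - 780528 = -777595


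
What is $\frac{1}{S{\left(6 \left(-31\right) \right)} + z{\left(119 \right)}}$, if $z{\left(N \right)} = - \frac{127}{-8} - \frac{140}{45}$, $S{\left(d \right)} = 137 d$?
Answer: $- \frac{72}{1833785} \approx -3.9263 \cdot 10^{-5}$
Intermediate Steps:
$z{\left(N \right)} = \frac{919}{72}$ ($z{\left(N \right)} = \left(-127\right) \left(- \frac{1}{8}\right) - \frac{28}{9} = \frac{127}{8} - \frac{28}{9} = \frac{919}{72}$)
$\frac{1}{S{\left(6 \left(-31\right) \right)} + z{\left(119 \right)}} = \frac{1}{137 \cdot 6 \left(-31\right) + \frac{919}{72}} = \frac{1}{137 \left(-186\right) + \frac{919}{72}} = \frac{1}{-25482 + \frac{919}{72}} = \frac{1}{- \frac{1833785}{72}} = - \frac{72}{1833785}$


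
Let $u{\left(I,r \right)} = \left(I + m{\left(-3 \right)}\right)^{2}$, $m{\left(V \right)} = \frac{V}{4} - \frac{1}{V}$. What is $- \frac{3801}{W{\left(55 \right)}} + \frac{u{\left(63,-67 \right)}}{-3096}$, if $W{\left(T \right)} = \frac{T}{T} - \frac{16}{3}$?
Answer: $\frac{5076399059}{5795712} \approx 875.89$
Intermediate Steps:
$m{\left(V \right)} = - \frac{1}{V} + \frac{V}{4}$ ($m{\left(V \right)} = V \frac{1}{4} - \frac{1}{V} = \frac{V}{4} - \frac{1}{V} = - \frac{1}{V} + \frac{V}{4}$)
$u{\left(I,r \right)} = \left(- \frac{5}{12} + I\right)^{2}$ ($u{\left(I,r \right)} = \left(I + \left(- \frac{1}{-3} + \frac{1}{4} \left(-3\right)\right)\right)^{2} = \left(I - \frac{5}{12}\right)^{2} = \left(- \frac{5}{12} + I\right)^{2}$)
$W{\left(T \right)} = - \frac{13}{3}$ ($W{\left(T \right)} = 1 - \frac{16}{3} = - \frac{13}{3}$)
$- \frac{3801}{W{\left(55 \right)}} + \frac{u{\left(63,-67 \right)}}{-3096} = - \frac{3801}{- \frac{13}{3}} + \frac{\frac{1}{144} \left(-5 + 12 \cdot 63\right)^{2}}{-3096} = \left(-3801\right) \left(- \frac{3}{13}\right) + \frac{\left(-5 + 756\right)^{2}}{144} \left(- \frac{1}{3096}\right) = \frac{11403}{13} + \frac{751^{2}}{144} \left(- \frac{1}{3096}\right) = \frac{11403}{13} + \frac{1}{144} \cdot 564001 \left(- \frac{1}{3096}\right) = \frac{11403}{13} + \frac{564001}{144} \left(- \frac{1}{3096}\right) = \frac{11403}{13} - \frac{564001}{445824} = \frac{5076399059}{5795712}$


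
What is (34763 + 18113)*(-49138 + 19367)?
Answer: -1574171396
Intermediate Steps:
(34763 + 18113)*(-49138 + 19367) = 52876*(-29771) = -1574171396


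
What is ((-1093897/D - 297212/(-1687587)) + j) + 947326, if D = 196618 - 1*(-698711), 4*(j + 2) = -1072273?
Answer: 1368422525294740555/2014594108164 ≈ 6.7926e+5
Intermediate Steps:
j = -1072281/4 (j = -2 + (1/4)*(-1072273) = -2 - 1072273/4 = -1072281/4 ≈ -2.6807e+5)
D = 895329 (D = 196618 + 698711 = 895329)
((-1093897/D - 297212/(-1687587)) + j) + 947326 = ((-1093897/895329 - 297212/(-1687587)) - 1072281/4) + 947326 = ((-1093897*1/895329 - 297212*(-1/1687587)) - 1072281/4) + 947326 = ((-1093897/895329 + 297212/1687587) - 1072281/4) + 947326 = (-526647944597/503648527041 - 1072281/4) + 947326 = -540054852815828909/2014594108164 + 947326 = 1368422525294740555/2014594108164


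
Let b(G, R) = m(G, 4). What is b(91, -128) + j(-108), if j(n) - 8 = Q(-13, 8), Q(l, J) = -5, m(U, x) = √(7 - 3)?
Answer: 5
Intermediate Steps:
m(U, x) = 2 (m(U, x) = √4 = 2)
b(G, R) = 2
j(n) = 3 (j(n) = 8 - 5 = 3)
b(91, -128) + j(-108) = 2 + 3 = 5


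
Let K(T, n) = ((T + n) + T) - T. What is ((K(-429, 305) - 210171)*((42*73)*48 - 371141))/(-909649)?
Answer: -47100402035/909649 ≈ -51779.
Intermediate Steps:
K(T, n) = T + n (K(T, n) = (n + 2*T) - T = T + n)
((K(-429, 305) - 210171)*((42*73)*48 - 371141))/(-909649) = (((-429 + 305) - 210171)*((42*73)*48 - 371141))/(-909649) = ((-124 - 210171)*(3066*48 - 371141))*(-1/909649) = -210295*(147168 - 371141)*(-1/909649) = -210295*(-223973)*(-1/909649) = 47100402035*(-1/909649) = -47100402035/909649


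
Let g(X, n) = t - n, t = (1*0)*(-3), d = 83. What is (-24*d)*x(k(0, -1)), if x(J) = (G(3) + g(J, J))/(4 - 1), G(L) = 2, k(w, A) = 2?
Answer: 0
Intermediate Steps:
t = 0 (t = 0*(-3) = 0)
g(X, n) = -n (g(X, n) = 0 - n = -n)
x(J) = ⅔ - J/3 (x(J) = (2 - J)/(4 - 1) = (2 - J)/3 = (2 - J)*(⅓) = ⅔ - J/3)
(-24*d)*x(k(0, -1)) = (-24*83)*(⅔ - ⅓*2) = -1992*(⅔ - ⅔) = -1992*0 = 0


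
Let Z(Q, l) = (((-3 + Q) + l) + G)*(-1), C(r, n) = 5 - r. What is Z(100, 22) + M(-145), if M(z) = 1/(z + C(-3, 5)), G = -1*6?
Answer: -15482/137 ≈ -113.01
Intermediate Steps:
G = -6
M(z) = 1/(8 + z) (M(z) = 1/(z + (5 - 1*(-3))) = 1/(z + (5 + 3)) = 1/(z + 8) = 1/(8 + z))
Z(Q, l) = 9 - Q - l (Z(Q, l) = (((-3 + Q) + l) - 6)*(-1) = ((-3 + Q + l) - 6)*(-1) = (-9 + Q + l)*(-1) = 9 - Q - l)
Z(100, 22) + M(-145) = (9 - 1*100 - 1*22) + 1/(8 - 145) = (9 - 100 - 22) + 1/(-137) = -113 - 1/137 = -15482/137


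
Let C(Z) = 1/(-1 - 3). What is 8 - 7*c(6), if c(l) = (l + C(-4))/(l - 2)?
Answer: -33/16 ≈ -2.0625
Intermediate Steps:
C(Z) = -¼ (C(Z) = 1/(-4) = -¼)
c(l) = (-¼ + l)/(-2 + l) (c(l) = (l - ¼)/(l - 2) = (-¼ + l)/(-2 + l))
8 - 7*c(6) = 8 - 7*(-¼ + 6)/(-2 + 6) = 8 - 7*23/(4*4) = 8 - 7*23/16 = 8 - 161/16 = -33/16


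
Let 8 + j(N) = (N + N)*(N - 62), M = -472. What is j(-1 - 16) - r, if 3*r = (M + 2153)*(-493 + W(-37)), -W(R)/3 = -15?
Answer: 761122/3 ≈ 2.5371e+5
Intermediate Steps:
W(R) = 45 (W(R) = -3*(-15) = 45)
j(N) = -8 + 2*N*(-62 + N) (j(N) = -8 + (N + N)*(N - 62) = -8 + (2*N)*(-62 + N) = -8 + 2*N*(-62 + N))
r = -753088/3 (r = ((-472 + 2153)*(-493 + 45))/3 = (1681*(-448))/3 = (⅓)*(-753088) = -753088/3 ≈ -2.5103e+5)
j(-1 - 16) - r = (-8 - 124*(-1 - 16) + 2*(-1 - 16)²) - 1*(-753088/3) = (-8 - 124*(-17) + 2*(-17)²) + 753088/3 = (-8 + 2108 + 2*289) + 753088/3 = (-8 + 2108 + 578) + 753088/3 = 2678 + 753088/3 = 761122/3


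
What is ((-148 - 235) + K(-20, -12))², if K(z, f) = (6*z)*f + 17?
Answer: 1153476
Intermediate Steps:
K(z, f) = 17 + 6*f*z (K(z, f) = 6*f*z + 17 = 17 + 6*f*z)
((-148 - 235) + K(-20, -12))² = ((-148 - 235) + (17 + 6*(-12)*(-20)))² = (-383 + (17 + 1440))² = (-383 + 1457)² = 1074² = 1153476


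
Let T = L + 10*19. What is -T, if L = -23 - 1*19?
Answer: -148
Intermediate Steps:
L = -42 (L = -23 - 19 = -42)
T = 148 (T = -42 + 10*19 = -42 + 190 = 148)
-T = -1*148 = -148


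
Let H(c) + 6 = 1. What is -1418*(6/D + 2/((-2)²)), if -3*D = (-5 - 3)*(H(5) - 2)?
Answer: -3545/14 ≈ -253.21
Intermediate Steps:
H(c) = -5 (H(c) = -6 + 1 = -5)
D = -56/3 (D = -(-5 - 3)*(-5 - 2)/3 = -(-8)*(-7)/3 = -⅓*56 = -56/3 ≈ -18.667)
-1418*(6/D + 2/((-2)²)) = -1418*(6/(-56/3) + 2/((-2)²)) = -1418*(6*(-3/56) + 2/4) = -1418*(-9/28 + 2*(¼)) = -1418*(-9/28 + ½) = -1418*5/28 = -3545/14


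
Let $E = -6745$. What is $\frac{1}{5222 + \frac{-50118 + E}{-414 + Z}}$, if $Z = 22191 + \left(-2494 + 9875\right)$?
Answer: $\frac{29158}{152206213} \approx 0.00019157$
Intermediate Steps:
$Z = 29572$ ($Z = 22191 + 7381 = 29572$)
$\frac{1}{5222 + \frac{-50118 + E}{-414 + Z}} = \frac{1}{5222 + \frac{-50118 - 6745}{-414 + 29572}} = \frac{1}{5222 - \frac{56863}{29158}} = \frac{1}{\frac{152206213}{29158}} = \frac{29158}{152206213}$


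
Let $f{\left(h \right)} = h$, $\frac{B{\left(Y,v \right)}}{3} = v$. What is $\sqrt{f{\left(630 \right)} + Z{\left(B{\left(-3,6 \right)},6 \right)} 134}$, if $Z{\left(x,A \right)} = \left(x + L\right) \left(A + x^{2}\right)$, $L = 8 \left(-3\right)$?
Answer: $3 i \sqrt{29410} \approx 514.48 i$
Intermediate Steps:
$B{\left(Y,v \right)} = 3 v$
$L = -24$
$Z{\left(x,A \right)} = \left(-24 + x\right) \left(A + x^{2}\right)$ ($Z{\left(x,A \right)} = \left(x - 24\right) \left(A + x^{2}\right) = \left(-24 + x\right) \left(A + x^{2}\right)$)
$\sqrt{f{\left(630 \right)} + Z{\left(B{\left(-3,6 \right)},6 \right)} 134} = \sqrt{630 + \left(\left(3 \cdot 6\right)^{3} - 144 - 24 \left(3 \cdot 6\right)^{2} + 6 \cdot 3 \cdot 6\right) 134} = \sqrt{630 + \left(18^{3} - 144 - 24 \cdot 18^{2} + 6 \cdot 18\right) 134} = \sqrt{630 + \left(5832 - 144 - 7776 + 108\right) 134} = \sqrt{630 - 265320} = \sqrt{-264690} = 3 i \sqrt{29410}$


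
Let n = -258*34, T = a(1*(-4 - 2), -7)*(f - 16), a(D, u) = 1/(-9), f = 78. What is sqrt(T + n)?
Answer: I*sqrt(79010)/3 ≈ 93.696*I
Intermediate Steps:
a(D, u) = -1/9 (a(D, u) = 1*(-1/9) = -1/9)
T = -62/9 (T = -(78 - 16)/9 = -1/9*62 = -62/9 ≈ -6.8889)
n = -8772
sqrt(T + n) = sqrt(-62/9 - 8772) = sqrt(-79010/9) = I*sqrt(79010)/3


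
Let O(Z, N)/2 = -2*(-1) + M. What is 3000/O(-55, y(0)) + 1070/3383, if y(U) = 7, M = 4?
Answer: 846820/3383 ≈ 250.32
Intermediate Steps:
O(Z, N) = 12 (O(Z, N) = 2*(-2*(-1) + 4) = 2*(2 + 4) = 2*6 = 12)
3000/O(-55, y(0)) + 1070/3383 = 3000/12 + 1070/3383 = 3000*(1/12) + 1070*(1/3383) = 250 + 1070/3383 = 846820/3383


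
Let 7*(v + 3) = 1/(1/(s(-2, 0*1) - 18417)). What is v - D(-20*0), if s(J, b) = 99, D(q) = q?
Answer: -18339/7 ≈ -2619.9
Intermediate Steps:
v = -18339/7 (v = -3 + 1/(7*(1/(99 - 18417))) = -3 + 1/(7*(1/(-18318))) = -3 + 1/(7*(-1/18318)) = -3 + (⅐)*(-18318) = -3 - 18318/7 = -18339/7 ≈ -2619.9)
v - D(-20*0) = -18339/7 - (-20)*0 = -18339/7 - 1*0 = -18339/7 + 0 = -18339/7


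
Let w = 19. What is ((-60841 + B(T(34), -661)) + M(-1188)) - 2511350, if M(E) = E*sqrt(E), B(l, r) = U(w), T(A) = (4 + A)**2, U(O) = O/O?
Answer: -2572190 - 7128*I*sqrt(33) ≈ -2.5722e+6 - 40947.0*I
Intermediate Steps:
U(O) = 1
B(l, r) = 1
M(E) = E**(3/2)
((-60841 + B(T(34), -661)) + M(-1188)) - 2511350 = ((-60841 + 1) + (-1188)**(3/2)) - 2511350 = (-60840 - 7128*I*sqrt(33)) - 2511350 = -2572190 - 7128*I*sqrt(33)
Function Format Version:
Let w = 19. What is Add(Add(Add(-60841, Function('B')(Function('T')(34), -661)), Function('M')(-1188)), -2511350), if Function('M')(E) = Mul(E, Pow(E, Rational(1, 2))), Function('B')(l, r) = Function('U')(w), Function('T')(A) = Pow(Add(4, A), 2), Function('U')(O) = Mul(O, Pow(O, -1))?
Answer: Add(-2572190, Mul(-7128, I, Pow(33, Rational(1, 2)))) ≈ Add(-2.5722e+6, Mul(-40947., I))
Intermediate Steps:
Function('U')(O) = 1
Function('B')(l, r) = 1
Function('M')(E) = Pow(E, Rational(3, 2))
Add(Add(Add(-60841, Function('B')(Function('T')(34), -661)), Function('M')(-1188)), -2511350) = Add(Add(Add(-60841, 1), Pow(-1188, Rational(3, 2))), -2511350) = Add(Add(-60840, Mul(-7128, I, Pow(33, Rational(1, 2)))), -2511350) = Add(-2572190, Mul(-7128, I, Pow(33, Rational(1, 2))))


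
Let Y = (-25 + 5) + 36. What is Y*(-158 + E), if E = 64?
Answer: -1504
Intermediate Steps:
Y = 16 (Y = -20 + 36 = 16)
Y*(-158 + E) = 16*(-158 + 64) = 16*(-94) = -1504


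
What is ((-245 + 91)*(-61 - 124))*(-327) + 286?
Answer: -9315944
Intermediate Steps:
((-245 + 91)*(-61 - 124))*(-327) + 286 = -154*(-185)*(-327) + 286 = 28490*(-327) + 286 = -9316230 + 286 = -9315944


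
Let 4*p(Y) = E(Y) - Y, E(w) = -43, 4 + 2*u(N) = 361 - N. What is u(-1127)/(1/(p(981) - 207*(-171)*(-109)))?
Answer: -2863028518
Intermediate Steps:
u(N) = 357/2 - N/2 (u(N) = -2 + (361 - N)/2 = -2 + (361/2 - N/2) = 357/2 - N/2)
p(Y) = -43/4 - Y/4 (p(Y) = (-43 - Y)/4 = -43/4 - Y/4)
u(-1127)/(1/(p(981) - 207*(-171)*(-109))) = (357/2 - ½*(-1127))/(1/((-43/4 - ¼*981) - 207*(-171)*(-109))) = (357/2 + 1127/2)/(1/((-43/4 - 981/4) + 35397*(-109))) = 742/(1/(-256 - 3858273)) = 742/(1/(-3858529)) = 742/(-1/3858529) = 742*(-3858529) = -2863028518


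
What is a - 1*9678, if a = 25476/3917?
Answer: -37883250/3917 ≈ -9671.5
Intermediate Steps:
a = 25476/3917 (a = 25476*(1/3917) = 25476/3917 ≈ 6.5040)
a - 1*9678 = 25476/3917 - 1*9678 = 25476/3917 - 9678 = -37883250/3917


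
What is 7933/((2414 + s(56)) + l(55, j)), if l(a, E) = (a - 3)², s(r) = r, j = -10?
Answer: 7933/5174 ≈ 1.5332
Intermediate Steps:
l(a, E) = (-3 + a)²
7933/((2414 + s(56)) + l(55, j)) = 7933/((2414 + 56) + (-3 + 55)²) = 7933/(2470 + 52²) = 7933/(2470 + 2704) = 7933/5174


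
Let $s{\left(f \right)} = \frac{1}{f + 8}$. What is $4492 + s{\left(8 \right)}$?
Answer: $\frac{71873}{16} \approx 4492.1$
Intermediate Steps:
$s{\left(f \right)} = \frac{1}{8 + f}$
$4492 + s{\left(8 \right)} = 4492 + \frac{1}{8 + 8} = 4492 + \frac{1}{16} = \frac{71873}{16}$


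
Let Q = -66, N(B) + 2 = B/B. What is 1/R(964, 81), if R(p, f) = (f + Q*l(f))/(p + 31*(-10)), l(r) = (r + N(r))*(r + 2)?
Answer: -218/146053 ≈ -0.0014926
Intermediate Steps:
N(B) = -1 (N(B) = -2 + B/B = -2 + 1 = -1)
l(r) = (-1 + r)*(2 + r) (l(r) = (r - 1)*(r + 2) = (-1 + r)*(2 + r))
R(p, f) = (132 - 66*f**2 - 65*f)/(-310 + p) (R(p, f) = (f - 66*(-2 + f + f**2))/(p + 31*(-10)) = (f + (132 - 66*f - 66*f**2))/(p - 310) = (132 - 66*f**2 - 65*f)/(-310 + p))
1/R(964, 81) = 1/((132 - 66*81**2 - 65*81)/(-310 + 964)) = 1/((132 - 66*6561 - 5265)/654) = 1/((132 - 433026 - 5265)/654) = 1/((1/654)*(-438159)) = 1/(-146053/218) = -218/146053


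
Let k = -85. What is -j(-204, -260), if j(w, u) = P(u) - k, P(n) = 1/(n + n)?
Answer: -44199/520 ≈ -84.998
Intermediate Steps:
P(n) = 1/(2*n)
j(w, u) = 85 + 1/(2*u) (j(w, u) = 1/(2*u) - 1*(-85) = 1/(2*u) + 85 = 85 + 1/(2*u))
-j(-204, -260) = -(85 + (½)/(-260)) = -(85 + (½)*(-1/260)) = -(85 - 1/520) = -1*44199/520 = -44199/520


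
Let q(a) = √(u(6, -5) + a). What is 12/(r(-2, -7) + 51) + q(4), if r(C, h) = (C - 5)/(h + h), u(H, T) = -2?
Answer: 24/103 + √2 ≈ 1.6472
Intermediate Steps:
r(C, h) = (-5 + C)/(2*h) (r(C, h) = (-5 + C)/((2*h)) = (-5 + C)*(1/(2*h)) = (-5 + C)/(2*h))
q(a) = √(-2 + a)
12/(r(-2, -7) + 51) + q(4) = 12/((½)*(-5 - 2)/(-7) + 51) + √(-2 + 4) = 12/((½)*(-⅐)*(-7) + 51) + √2 = 12/(½ + 51) + √2 = 12/(103/2) + √2 = 12*(2/103) + √2 = 24/103 + √2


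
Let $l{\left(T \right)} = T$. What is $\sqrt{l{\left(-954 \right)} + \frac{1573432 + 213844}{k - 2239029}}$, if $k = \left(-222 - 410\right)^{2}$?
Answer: $\frac{i \sqrt{3231763696313830}}{1839605} \approx 30.903 i$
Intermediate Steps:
$k = 399424$ ($k = \left(-632\right)^{2} = 399424$)
$\sqrt{l{\left(-954 \right)} + \frac{1573432 + 213844}{k - 2239029}} = \sqrt{-954 + \frac{1573432 + 213844}{399424 - 2239029}} = \sqrt{-954 + \frac{1787276}{-1839605}} = \sqrt{-954 + 1787276 \left(- \frac{1}{1839605}\right)} = \sqrt{-954 - \frac{1787276}{1839605}} = \sqrt{- \frac{1756770446}{1839605}} = \frac{i \sqrt{3231763696313830}}{1839605}$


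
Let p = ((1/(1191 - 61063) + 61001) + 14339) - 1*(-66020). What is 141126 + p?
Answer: 16913001791/59872 ≈ 2.8249e+5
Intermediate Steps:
p = 8463505919/59872 (p = ((1/(-59872) + 61001) + 14339) + 66020 = ((-1/59872 + 61001) + 14339) + 66020 = (3652251871/59872 + 14339) + 66020 = 4510756479/59872 + 66020 = 8463505919/59872 ≈ 1.4136e+5)
141126 + p = 141126 + 8463505919/59872 = 16913001791/59872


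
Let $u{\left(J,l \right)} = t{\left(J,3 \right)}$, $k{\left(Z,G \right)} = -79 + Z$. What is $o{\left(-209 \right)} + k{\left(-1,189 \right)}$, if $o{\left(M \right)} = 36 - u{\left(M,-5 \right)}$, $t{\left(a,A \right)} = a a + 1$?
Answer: $-43726$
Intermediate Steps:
$t{\left(a,A \right)} = 1 + a^{2}$ ($t{\left(a,A \right)} = a^{2} + 1 = 1 + a^{2}$)
$u{\left(J,l \right)} = 1 + J^{2}$
$o{\left(M \right)} = 35 - M^{2}$ ($o{\left(M \right)} = 36 - \left(1 + M^{2}\right) = 35 - M^{2}$)
$o{\left(-209 \right)} + k{\left(-1,189 \right)} = \left(35 - \left(-209\right)^{2}\right) - 80 = \left(35 - 43681\right) - 80 = -43646 - 80 = -43726$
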